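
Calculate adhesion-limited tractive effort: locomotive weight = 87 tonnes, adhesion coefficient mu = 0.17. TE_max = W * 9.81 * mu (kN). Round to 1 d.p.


TE_max = W * g * mu
TE_max = 87 * 9.81 * 0.17
TE_max = 853.47 * 0.17
TE_max = 145.1 kN

145.1


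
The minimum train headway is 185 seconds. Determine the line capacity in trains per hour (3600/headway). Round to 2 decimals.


Capacity = 3600 / headway
Capacity = 3600 / 185
Capacity = 19.46 trains/hour

19.46


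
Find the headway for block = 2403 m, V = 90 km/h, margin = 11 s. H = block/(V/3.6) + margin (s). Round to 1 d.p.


V = 90 / 3.6 = 25.0 m/s
Block traversal time = 2403 / 25.0 = 96.12 s
Headway = 96.12 + 11
Headway = 107.1 s

107.1


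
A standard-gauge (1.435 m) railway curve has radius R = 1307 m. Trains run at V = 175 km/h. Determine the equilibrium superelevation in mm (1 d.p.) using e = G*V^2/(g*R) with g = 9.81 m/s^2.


Convert speed: V = 175 / 3.6 = 48.6111 m/s
Apply formula: e = 1.435 * 48.6111^2 / (9.81 * 1307)
e = 1.435 * 2363.0401 / 12821.67
e = 0.264471 m = 264.5 mm

264.5


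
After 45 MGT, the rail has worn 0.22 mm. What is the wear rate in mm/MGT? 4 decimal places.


Wear rate = total wear / cumulative tonnage
Rate = 0.22 / 45
Rate = 0.0049 mm/MGT

0.0049


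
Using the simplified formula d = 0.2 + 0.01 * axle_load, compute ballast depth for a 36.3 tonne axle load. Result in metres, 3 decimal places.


d = 0.2 + 0.01 * 36.3
d = 0.2 + 0.363
d = 0.563 m

0.563


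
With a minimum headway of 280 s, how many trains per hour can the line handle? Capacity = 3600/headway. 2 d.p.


Capacity = 3600 / headway
Capacity = 3600 / 280
Capacity = 12.86 trains/hour

12.86


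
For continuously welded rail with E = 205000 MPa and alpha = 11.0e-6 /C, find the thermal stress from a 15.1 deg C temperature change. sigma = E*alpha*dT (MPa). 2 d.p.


sigma = E * alpha * dT
sigma = 205000 * 11.0e-6 * 15.1
sigma = 2.255 * 15.1
sigma = 34.05 MPa

34.05


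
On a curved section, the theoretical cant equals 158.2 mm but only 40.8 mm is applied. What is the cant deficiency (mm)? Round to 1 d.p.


Cant deficiency = equilibrium cant - actual cant
CD = 158.2 - 40.8
CD = 117.4 mm

117.4


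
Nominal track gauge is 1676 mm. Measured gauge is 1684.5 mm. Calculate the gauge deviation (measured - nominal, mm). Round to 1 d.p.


Deviation = measured - nominal
Deviation = 1684.5 - 1676
Deviation = 8.5 mm

8.5


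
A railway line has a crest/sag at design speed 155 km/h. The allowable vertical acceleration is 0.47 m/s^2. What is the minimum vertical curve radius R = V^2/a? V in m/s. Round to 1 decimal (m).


Convert speed: V = 155 / 3.6 = 43.0556 m/s
V^2 = 1853.7809 m^2/s^2
R_v = 1853.7809 / 0.47
R_v = 3944.2 m

3944.2


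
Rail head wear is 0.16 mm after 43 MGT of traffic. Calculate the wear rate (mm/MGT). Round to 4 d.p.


Wear rate = total wear / cumulative tonnage
Rate = 0.16 / 43
Rate = 0.0037 mm/MGT

0.0037


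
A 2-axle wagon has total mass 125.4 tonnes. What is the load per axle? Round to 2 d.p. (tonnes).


Load per axle = total weight / number of axles
Load = 125.4 / 2
Load = 62.70 tonnes

62.70


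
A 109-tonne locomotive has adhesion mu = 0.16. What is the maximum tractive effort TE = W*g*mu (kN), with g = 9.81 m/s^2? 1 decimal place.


TE_max = W * g * mu
TE_max = 109 * 9.81 * 0.16
TE_max = 1069.29 * 0.16
TE_max = 171.1 kN

171.1


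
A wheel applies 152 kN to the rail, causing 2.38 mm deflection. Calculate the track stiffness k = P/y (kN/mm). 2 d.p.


Track stiffness k = P / y
k = 152 / 2.38
k = 63.87 kN/mm

63.87


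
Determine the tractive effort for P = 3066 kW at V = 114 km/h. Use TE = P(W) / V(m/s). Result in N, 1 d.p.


Convert: P = 3066 kW = 3066000 W
V = 114 / 3.6 = 31.6667 m/s
TE = 3066000 / 31.6667
TE = 96821.1 N

96821.1


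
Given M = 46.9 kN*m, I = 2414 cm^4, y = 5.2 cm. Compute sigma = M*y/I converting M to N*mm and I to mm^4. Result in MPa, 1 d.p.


Convert units:
M = 46.9 kN*m = 46900000 N*mm
y = 5.2 cm = 52 mm
I = 2414 cm^4 = 24140000 mm^4
sigma = 46900000 * 52 / 24140000
sigma = 101.0 MPa

101.0


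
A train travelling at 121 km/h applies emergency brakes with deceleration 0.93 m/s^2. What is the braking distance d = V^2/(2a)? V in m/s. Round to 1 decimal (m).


Convert speed: V = 121 / 3.6 = 33.6111 m/s
V^2 = 1129.7068
d = 1129.7068 / (2 * 0.93)
d = 1129.7068 / 1.86
d = 607.4 m

607.4


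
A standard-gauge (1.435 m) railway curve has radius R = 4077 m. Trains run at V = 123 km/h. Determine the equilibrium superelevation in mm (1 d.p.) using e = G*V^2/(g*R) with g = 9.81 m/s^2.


Convert speed: V = 123 / 3.6 = 34.1667 m/s
Apply formula: e = 1.435 * 34.1667^2 / (9.81 * 4077)
e = 1.435 * 1167.3611 / 39995.37
e = 0.041884 m = 41.9 mm

41.9


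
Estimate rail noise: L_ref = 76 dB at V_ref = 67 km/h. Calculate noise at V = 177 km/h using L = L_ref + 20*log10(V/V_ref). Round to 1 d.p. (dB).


V/V_ref = 177 / 67 = 2.641791
log10(2.641791) = 0.421898
20 * 0.421898 = 8.438
L = 76 + 8.438 = 84.4 dB

84.4


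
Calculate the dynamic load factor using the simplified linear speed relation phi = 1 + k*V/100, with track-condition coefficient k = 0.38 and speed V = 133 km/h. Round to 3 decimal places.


phi = 1 + k * V / 100
phi = 1 + 0.38 * 133 / 100
phi = 1 + 0.5054
phi = 1.505

1.505


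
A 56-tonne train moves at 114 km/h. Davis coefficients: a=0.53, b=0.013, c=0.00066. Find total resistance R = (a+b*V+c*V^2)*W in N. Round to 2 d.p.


b*V = 0.013 * 114 = 1.482
c*V^2 = 0.00066 * 12996 = 8.57736
R_per_t = 0.53 + 1.482 + 8.57736 = 10.58936 N/t
R_total = 10.58936 * 56 = 593.00 N

593.00


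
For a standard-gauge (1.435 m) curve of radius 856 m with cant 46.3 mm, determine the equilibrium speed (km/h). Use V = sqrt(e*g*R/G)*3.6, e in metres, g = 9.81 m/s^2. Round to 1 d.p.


Convert cant: e = 46.3 mm = 0.0463 m
V_ms = sqrt(0.0463 * 9.81 * 856 / 1.435)
V_ms = sqrt(270.939211) = 16.4602 m/s
V = 16.4602 * 3.6 = 59.3 km/h

59.3


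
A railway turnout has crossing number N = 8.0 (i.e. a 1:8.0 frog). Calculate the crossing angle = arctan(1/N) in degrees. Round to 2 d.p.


1/N = 1/8.0 = 0.125
angle = arctan(0.125) = 0.124355 rad
angle = 0.124355 * 180/pi = 7.13 degrees

7.13


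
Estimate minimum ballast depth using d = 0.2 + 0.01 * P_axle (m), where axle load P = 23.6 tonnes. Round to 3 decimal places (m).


d = 0.2 + 0.01 * 23.6
d = 0.2 + 0.236
d = 0.436 m

0.436


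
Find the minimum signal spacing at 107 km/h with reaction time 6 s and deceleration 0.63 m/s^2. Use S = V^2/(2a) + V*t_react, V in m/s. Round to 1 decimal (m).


V = 107 / 3.6 = 29.7222 m/s
Braking distance = 29.7222^2 / (2*0.63) = 701.1194 m
Sighting distance = 29.7222 * 6 = 178.3333 m
S = 701.1194 + 178.3333 = 879.5 m

879.5


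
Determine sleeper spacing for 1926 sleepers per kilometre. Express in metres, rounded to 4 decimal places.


Spacing = 1000 m / number of sleepers
Spacing = 1000 / 1926
Spacing = 0.5192 m

0.5192


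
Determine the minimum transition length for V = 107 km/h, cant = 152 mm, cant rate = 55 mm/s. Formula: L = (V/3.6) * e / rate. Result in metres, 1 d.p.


Convert speed: V = 107 / 3.6 = 29.7222 m/s
L = 29.7222 * 152 / 55
L = 4517.7778 / 55
L = 82.1 m

82.1


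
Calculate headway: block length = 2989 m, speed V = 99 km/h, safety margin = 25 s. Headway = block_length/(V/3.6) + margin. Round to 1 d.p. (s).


V = 99 / 3.6 = 27.5 m/s
Block traversal time = 2989 / 27.5 = 108.6909 s
Headway = 108.6909 + 25
Headway = 133.7 s

133.7


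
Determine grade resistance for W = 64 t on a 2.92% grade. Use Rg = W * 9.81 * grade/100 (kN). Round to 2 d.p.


Rg = W * 9.81 * grade / 100
Rg = 64 * 9.81 * 2.92 / 100
Rg = 627.84 * 0.0292
Rg = 18.33 kN

18.33


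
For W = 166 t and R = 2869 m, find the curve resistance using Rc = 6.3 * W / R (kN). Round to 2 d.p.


Rc = 6.3 * W / R
Rc = 6.3 * 166 / 2869
Rc = 1045.8 / 2869
Rc = 0.36 kN

0.36


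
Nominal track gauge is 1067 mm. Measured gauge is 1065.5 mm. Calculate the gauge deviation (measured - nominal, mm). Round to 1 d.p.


Deviation = measured - nominal
Deviation = 1065.5 - 1067
Deviation = -1.5 mm

-1.5


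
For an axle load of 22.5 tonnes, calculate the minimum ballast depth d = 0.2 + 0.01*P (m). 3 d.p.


d = 0.2 + 0.01 * 22.5
d = 0.2 + 0.225
d = 0.425 m

0.425


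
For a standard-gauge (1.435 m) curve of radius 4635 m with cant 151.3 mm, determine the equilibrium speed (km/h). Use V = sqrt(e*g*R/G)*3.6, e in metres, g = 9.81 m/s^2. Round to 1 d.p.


Convert cant: e = 151.3 mm = 0.1513 m
V_ms = sqrt(0.1513 * 9.81 * 4635 / 1.435)
V_ms = sqrt(4794.085474) = 69.2393 m/s
V = 69.2393 * 3.6 = 249.3 km/h

249.3


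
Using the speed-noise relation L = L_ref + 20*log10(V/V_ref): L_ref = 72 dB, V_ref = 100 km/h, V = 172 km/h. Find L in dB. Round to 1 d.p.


V/V_ref = 172 / 100 = 1.72
log10(1.72) = 0.235528
20 * 0.235528 = 4.7106
L = 72 + 4.7106 = 76.7 dB

76.7


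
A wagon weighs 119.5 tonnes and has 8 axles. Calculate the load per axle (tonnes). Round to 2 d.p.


Load per axle = total weight / number of axles
Load = 119.5 / 8
Load = 14.94 tonnes

14.94


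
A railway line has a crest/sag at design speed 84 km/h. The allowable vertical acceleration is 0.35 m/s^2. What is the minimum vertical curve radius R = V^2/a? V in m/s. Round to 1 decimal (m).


Convert speed: V = 84 / 3.6 = 23.3333 m/s
V^2 = 544.4444 m^2/s^2
R_v = 544.4444 / 0.35
R_v = 1555.6 m

1555.6


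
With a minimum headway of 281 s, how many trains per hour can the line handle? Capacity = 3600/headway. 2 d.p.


Capacity = 3600 / headway
Capacity = 3600 / 281
Capacity = 12.81 trains/hour

12.81


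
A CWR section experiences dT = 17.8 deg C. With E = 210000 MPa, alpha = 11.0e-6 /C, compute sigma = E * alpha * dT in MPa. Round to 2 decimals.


sigma = E * alpha * dT
sigma = 210000 * 11.0e-6 * 17.8
sigma = 2.31 * 17.8
sigma = 41.12 MPa

41.12


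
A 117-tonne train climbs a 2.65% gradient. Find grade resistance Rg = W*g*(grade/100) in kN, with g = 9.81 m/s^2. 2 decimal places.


Rg = W * 9.81 * grade / 100
Rg = 117 * 9.81 * 2.65 / 100
Rg = 1147.77 * 0.0265
Rg = 30.42 kN

30.42


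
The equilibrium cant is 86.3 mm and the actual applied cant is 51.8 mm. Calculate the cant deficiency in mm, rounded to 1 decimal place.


Cant deficiency = equilibrium cant - actual cant
CD = 86.3 - 51.8
CD = 34.5 mm

34.5


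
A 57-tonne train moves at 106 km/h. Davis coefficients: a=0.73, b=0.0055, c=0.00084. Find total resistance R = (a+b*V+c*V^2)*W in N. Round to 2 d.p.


b*V = 0.0055 * 106 = 0.583
c*V^2 = 0.00084 * 11236 = 9.43824
R_per_t = 0.73 + 0.583 + 9.43824 = 10.75124 N/t
R_total = 10.75124 * 57 = 612.82 N

612.82


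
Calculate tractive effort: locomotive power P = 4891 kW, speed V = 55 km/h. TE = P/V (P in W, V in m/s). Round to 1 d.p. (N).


Convert: P = 4891 kW = 4891000 W
V = 55 / 3.6 = 15.2778 m/s
TE = 4891000 / 15.2778
TE = 320138.2 N

320138.2


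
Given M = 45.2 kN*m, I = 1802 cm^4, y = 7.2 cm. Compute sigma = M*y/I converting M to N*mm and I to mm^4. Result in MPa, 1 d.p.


Convert units:
M = 45.2 kN*m = 45200000 N*mm
y = 7.2 cm = 72 mm
I = 1802 cm^4 = 18020000 mm^4
sigma = 45200000 * 72 / 18020000
sigma = 180.6 MPa

180.6


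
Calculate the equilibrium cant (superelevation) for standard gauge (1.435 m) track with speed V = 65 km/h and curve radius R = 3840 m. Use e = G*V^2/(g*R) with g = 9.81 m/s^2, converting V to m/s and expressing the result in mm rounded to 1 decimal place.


Convert speed: V = 65 / 3.6 = 18.0556 m/s
Apply formula: e = 1.435 * 18.0556^2 / (9.81 * 3840)
e = 1.435 * 326.0031 / 37670.4
e = 0.012419 m = 12.4 mm

12.4


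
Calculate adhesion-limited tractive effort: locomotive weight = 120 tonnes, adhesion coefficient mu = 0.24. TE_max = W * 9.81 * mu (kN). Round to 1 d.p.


TE_max = W * g * mu
TE_max = 120 * 9.81 * 0.24
TE_max = 1177.2 * 0.24
TE_max = 282.5 kN

282.5


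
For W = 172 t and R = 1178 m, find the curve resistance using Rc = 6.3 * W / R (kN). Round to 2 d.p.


Rc = 6.3 * W / R
Rc = 6.3 * 172 / 1178
Rc = 1083.6 / 1178
Rc = 0.92 kN

0.92


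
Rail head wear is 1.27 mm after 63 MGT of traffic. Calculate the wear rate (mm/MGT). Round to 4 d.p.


Wear rate = total wear / cumulative tonnage
Rate = 1.27 / 63
Rate = 0.0202 mm/MGT

0.0202


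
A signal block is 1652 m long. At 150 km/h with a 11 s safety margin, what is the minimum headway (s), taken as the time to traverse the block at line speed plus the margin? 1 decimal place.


V = 150 / 3.6 = 41.6667 m/s
Block traversal time = 1652 / 41.6667 = 39.648 s
Headway = 39.648 + 11
Headway = 50.6 s

50.6


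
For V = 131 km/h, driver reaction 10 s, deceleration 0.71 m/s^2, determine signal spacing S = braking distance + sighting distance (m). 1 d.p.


V = 131 / 3.6 = 36.3889 m/s
Braking distance = 36.3889^2 / (2*0.71) = 932.5009 m
Sighting distance = 36.3889 * 10 = 363.8889 m
S = 932.5009 + 363.8889 = 1296.4 m

1296.4


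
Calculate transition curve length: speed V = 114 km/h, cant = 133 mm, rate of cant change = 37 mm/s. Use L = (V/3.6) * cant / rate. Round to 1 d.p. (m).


Convert speed: V = 114 / 3.6 = 31.6667 m/s
L = 31.6667 * 133 / 37
L = 4211.6667 / 37
L = 113.8 m

113.8


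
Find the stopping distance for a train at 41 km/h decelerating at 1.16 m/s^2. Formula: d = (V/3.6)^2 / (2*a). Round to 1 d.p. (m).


Convert speed: V = 41 / 3.6 = 11.3889 m/s
V^2 = 129.7068
d = 129.7068 / (2 * 1.16)
d = 129.7068 / 2.32
d = 55.9 m

55.9


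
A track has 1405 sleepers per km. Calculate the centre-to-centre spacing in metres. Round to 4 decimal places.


Spacing = 1000 m / number of sleepers
Spacing = 1000 / 1405
Spacing = 0.7117 m

0.7117


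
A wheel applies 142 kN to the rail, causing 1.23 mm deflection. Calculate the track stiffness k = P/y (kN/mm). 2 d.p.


Track stiffness k = P / y
k = 142 / 1.23
k = 115.45 kN/mm

115.45


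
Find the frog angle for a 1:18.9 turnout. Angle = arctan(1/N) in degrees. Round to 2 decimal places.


1/N = 1/18.9 = 0.05291
angle = arctan(0.05291) = 0.052861 rad
angle = 0.052861 * 180/pi = 3.03 degrees

3.03


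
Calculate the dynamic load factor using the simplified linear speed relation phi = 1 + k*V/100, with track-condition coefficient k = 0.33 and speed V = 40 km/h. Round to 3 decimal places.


phi = 1 + k * V / 100
phi = 1 + 0.33 * 40 / 100
phi = 1 + 0.132
phi = 1.132

1.132


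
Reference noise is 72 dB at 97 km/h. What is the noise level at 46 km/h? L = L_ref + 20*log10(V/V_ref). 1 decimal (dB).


V/V_ref = 46 / 97 = 0.474227
log10(0.474227) = -0.324014
20 * -0.324014 = -6.4803
L = 72 + -6.4803 = 65.5 dB

65.5


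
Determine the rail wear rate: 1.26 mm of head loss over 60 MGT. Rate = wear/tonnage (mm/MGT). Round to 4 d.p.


Wear rate = total wear / cumulative tonnage
Rate = 1.26 / 60
Rate = 0.0210 mm/MGT

0.0210


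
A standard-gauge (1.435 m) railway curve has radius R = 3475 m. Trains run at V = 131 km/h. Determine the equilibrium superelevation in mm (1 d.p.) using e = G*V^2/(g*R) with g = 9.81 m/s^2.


Convert speed: V = 131 / 3.6 = 36.3889 m/s
Apply formula: e = 1.435 * 36.3889^2 / (9.81 * 3475)
e = 1.435 * 1324.1512 / 34089.75
e = 0.05574 m = 55.7 mm

55.7


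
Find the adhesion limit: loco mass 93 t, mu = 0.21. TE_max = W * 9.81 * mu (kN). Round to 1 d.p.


TE_max = W * g * mu
TE_max = 93 * 9.81 * 0.21
TE_max = 912.33 * 0.21
TE_max = 191.6 kN

191.6


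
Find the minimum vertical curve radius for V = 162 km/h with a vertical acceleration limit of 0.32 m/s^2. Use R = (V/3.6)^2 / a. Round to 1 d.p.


Convert speed: V = 162 / 3.6 = 45.0 m/s
V^2 = 2025.0 m^2/s^2
R_v = 2025.0 / 0.32
R_v = 6328.1 m

6328.1


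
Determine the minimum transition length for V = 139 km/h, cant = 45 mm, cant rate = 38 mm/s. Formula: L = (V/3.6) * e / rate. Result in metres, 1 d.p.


Convert speed: V = 139 / 3.6 = 38.6111 m/s
L = 38.6111 * 45 / 38
L = 1737.5 / 38
L = 45.7 m

45.7


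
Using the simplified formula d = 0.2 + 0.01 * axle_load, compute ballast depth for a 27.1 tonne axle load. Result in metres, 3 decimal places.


d = 0.2 + 0.01 * 27.1
d = 0.2 + 0.271
d = 0.471 m

0.471


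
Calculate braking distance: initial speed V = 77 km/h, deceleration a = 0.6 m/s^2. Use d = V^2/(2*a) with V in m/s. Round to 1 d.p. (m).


Convert speed: V = 77 / 3.6 = 21.3889 m/s
V^2 = 457.4846
d = 457.4846 / (2 * 0.6)
d = 457.4846 / 1.2
d = 381.2 m

381.2


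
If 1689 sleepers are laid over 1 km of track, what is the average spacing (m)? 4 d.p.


Spacing = 1000 m / number of sleepers
Spacing = 1000 / 1689
Spacing = 0.5921 m

0.5921


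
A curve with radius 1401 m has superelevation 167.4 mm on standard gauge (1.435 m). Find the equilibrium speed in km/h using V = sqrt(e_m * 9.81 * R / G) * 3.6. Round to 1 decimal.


Convert cant: e = 167.4 mm = 0.1674 m
V_ms = sqrt(0.1674 * 9.81 * 1401 / 1.435)
V_ms = sqrt(1603.284874) = 40.041 m/s
V = 40.041 * 3.6 = 144.1 km/h

144.1


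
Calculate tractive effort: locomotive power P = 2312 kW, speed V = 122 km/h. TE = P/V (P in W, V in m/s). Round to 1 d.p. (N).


Convert: P = 2312 kW = 2312000 W
V = 122 / 3.6 = 33.8889 m/s
TE = 2312000 / 33.8889
TE = 68223.0 N

68223.0


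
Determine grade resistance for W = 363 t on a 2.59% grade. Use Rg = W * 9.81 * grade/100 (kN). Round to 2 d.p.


Rg = W * 9.81 * grade / 100
Rg = 363 * 9.81 * 2.59 / 100
Rg = 3561.03 * 0.0259
Rg = 92.23 kN

92.23


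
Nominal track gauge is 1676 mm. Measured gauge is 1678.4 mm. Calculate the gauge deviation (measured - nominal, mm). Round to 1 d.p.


Deviation = measured - nominal
Deviation = 1678.4 - 1676
Deviation = 2.4 mm

2.4


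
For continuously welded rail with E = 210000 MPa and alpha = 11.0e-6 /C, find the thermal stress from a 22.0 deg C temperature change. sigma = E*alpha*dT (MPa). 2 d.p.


sigma = E * alpha * dT
sigma = 210000 * 11.0e-6 * 22.0
sigma = 2.31 * 22.0
sigma = 50.82 MPa

50.82


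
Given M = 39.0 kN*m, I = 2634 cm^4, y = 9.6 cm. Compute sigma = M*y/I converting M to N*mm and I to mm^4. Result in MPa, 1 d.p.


Convert units:
M = 39.0 kN*m = 39000000 N*mm
y = 9.6 cm = 96 mm
I = 2634 cm^4 = 26340000 mm^4
sigma = 39000000 * 96 / 26340000
sigma = 142.1 MPa

142.1


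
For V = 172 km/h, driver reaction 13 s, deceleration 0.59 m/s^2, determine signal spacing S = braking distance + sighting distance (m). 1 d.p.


V = 172 / 3.6 = 47.7778 m/s
Braking distance = 47.7778^2 / (2*0.59) = 1934.5051 m
Sighting distance = 47.7778 * 13 = 621.1111 m
S = 1934.5051 + 621.1111 = 2555.6 m

2555.6


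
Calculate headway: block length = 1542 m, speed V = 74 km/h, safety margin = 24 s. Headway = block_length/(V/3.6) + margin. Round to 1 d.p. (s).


V = 74 / 3.6 = 20.5556 m/s
Block traversal time = 1542 / 20.5556 = 75.0162 s
Headway = 75.0162 + 24
Headway = 99.0 s

99.0


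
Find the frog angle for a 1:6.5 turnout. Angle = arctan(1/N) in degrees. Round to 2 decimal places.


1/N = 1/6.5 = 0.153846
angle = arctan(0.153846) = 0.152649 rad
angle = 0.152649 * 180/pi = 8.75 degrees

8.75


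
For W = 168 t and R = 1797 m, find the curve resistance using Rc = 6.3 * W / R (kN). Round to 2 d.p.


Rc = 6.3 * W / R
Rc = 6.3 * 168 / 1797
Rc = 1058.4 / 1797
Rc = 0.59 kN

0.59


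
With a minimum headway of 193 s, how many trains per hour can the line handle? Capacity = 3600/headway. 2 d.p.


Capacity = 3600 / headway
Capacity = 3600 / 193
Capacity = 18.65 trains/hour

18.65


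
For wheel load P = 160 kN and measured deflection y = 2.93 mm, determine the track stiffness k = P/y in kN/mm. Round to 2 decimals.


Track stiffness k = P / y
k = 160 / 2.93
k = 54.61 kN/mm

54.61


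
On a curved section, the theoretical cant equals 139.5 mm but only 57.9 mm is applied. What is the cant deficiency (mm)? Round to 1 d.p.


Cant deficiency = equilibrium cant - actual cant
CD = 139.5 - 57.9
CD = 81.6 mm

81.6


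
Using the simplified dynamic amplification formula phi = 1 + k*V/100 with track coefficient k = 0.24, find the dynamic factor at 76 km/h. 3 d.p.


phi = 1 + k * V / 100
phi = 1 + 0.24 * 76 / 100
phi = 1 + 0.1824
phi = 1.182

1.182


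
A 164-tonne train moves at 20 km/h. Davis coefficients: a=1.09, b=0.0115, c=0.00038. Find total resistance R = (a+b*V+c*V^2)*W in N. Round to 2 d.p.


b*V = 0.0115 * 20 = 0.23
c*V^2 = 0.00038 * 400 = 0.152
R_per_t = 1.09 + 0.23 + 0.152 = 1.472 N/t
R_total = 1.472 * 164 = 241.41 N

241.41


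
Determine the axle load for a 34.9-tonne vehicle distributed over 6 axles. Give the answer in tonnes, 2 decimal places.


Load per axle = total weight / number of axles
Load = 34.9 / 6
Load = 5.82 tonnes

5.82


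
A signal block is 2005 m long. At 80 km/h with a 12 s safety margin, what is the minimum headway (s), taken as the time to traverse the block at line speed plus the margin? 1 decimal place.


V = 80 / 3.6 = 22.2222 m/s
Block traversal time = 2005 / 22.2222 = 90.225 s
Headway = 90.225 + 12
Headway = 102.2 s

102.2


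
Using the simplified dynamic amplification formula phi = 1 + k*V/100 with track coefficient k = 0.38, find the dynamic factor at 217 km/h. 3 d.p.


phi = 1 + k * V / 100
phi = 1 + 0.38 * 217 / 100
phi = 1 + 0.8246
phi = 1.825

1.825


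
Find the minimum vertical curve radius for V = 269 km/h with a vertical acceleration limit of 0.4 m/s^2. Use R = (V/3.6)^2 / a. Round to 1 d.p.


Convert speed: V = 269 / 3.6 = 74.7222 m/s
V^2 = 5583.4105 m^2/s^2
R_v = 5583.4105 / 0.4
R_v = 13958.5 m

13958.5


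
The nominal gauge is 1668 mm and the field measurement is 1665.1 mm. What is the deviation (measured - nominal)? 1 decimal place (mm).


Deviation = measured - nominal
Deviation = 1665.1 - 1668
Deviation = -2.9 mm

-2.9


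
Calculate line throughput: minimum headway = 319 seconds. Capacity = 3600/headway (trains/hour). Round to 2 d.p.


Capacity = 3600 / headway
Capacity = 3600 / 319
Capacity = 11.29 trains/hour

11.29


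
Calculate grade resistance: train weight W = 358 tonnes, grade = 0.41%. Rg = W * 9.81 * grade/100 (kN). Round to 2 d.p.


Rg = W * 9.81 * grade / 100
Rg = 358 * 9.81 * 0.41 / 100
Rg = 3511.98 * 0.0041
Rg = 14.40 kN

14.40


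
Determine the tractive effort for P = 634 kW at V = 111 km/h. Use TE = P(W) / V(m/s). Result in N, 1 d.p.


Convert: P = 634 kW = 634000 W
V = 111 / 3.6 = 30.8333 m/s
TE = 634000 / 30.8333
TE = 20562.2 N

20562.2


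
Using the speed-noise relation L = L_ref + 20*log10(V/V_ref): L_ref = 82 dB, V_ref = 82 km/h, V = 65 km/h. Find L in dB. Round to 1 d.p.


V/V_ref = 65 / 82 = 0.792683
log10(0.792683) = -0.1009
20 * -0.1009 = -2.018
L = 82 + -2.018 = 80.0 dB

80.0


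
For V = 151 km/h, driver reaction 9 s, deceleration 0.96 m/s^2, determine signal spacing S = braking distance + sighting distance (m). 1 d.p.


V = 151 / 3.6 = 41.9444 m/s
Braking distance = 41.9444^2 / (2*0.96) = 916.3211 m
Sighting distance = 41.9444 * 9 = 377.5 m
S = 916.3211 + 377.5 = 1293.8 m

1293.8


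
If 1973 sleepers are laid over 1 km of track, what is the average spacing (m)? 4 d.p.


Spacing = 1000 m / number of sleepers
Spacing = 1000 / 1973
Spacing = 0.5068 m

0.5068


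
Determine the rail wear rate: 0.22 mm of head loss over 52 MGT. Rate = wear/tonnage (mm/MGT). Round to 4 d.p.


Wear rate = total wear / cumulative tonnage
Rate = 0.22 / 52
Rate = 0.0042 mm/MGT

0.0042


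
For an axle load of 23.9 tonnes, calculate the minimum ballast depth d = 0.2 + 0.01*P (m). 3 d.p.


d = 0.2 + 0.01 * 23.9
d = 0.2 + 0.239
d = 0.439 m

0.439


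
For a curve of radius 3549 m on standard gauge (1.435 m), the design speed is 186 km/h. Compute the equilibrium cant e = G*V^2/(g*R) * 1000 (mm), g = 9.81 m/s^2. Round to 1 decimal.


Convert speed: V = 186 / 3.6 = 51.6667 m/s
Apply formula: e = 1.435 * 51.6667^2 / (9.81 * 3549)
e = 1.435 * 2669.4444 / 34815.69
e = 0.110027 m = 110.0 mm

110.0


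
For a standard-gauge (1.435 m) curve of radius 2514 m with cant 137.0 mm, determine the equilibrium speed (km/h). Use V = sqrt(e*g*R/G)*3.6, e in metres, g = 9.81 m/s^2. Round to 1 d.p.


Convert cant: e = 137.0 mm = 0.1370 m
V_ms = sqrt(0.1370 * 9.81 * 2514 / 1.435)
V_ms = sqrt(2354.523052) = 48.5234 m/s
V = 48.5234 * 3.6 = 174.7 km/h

174.7


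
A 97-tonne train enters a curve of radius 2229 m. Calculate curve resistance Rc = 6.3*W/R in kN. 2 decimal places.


Rc = 6.3 * W / R
Rc = 6.3 * 97 / 2229
Rc = 611.1 / 2229
Rc = 0.27 kN

0.27


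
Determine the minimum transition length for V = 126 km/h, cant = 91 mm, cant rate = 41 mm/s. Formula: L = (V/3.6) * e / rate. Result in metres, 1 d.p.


Convert speed: V = 126 / 3.6 = 35.0 m/s
L = 35.0 * 91 / 41
L = 3185.0 / 41
L = 77.7 m

77.7


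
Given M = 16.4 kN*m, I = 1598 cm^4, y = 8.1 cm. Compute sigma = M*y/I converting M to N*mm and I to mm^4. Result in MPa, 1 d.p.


Convert units:
M = 16.4 kN*m = 16400000 N*mm
y = 8.1 cm = 81 mm
I = 1598 cm^4 = 15980000 mm^4
sigma = 16400000 * 81 / 15980000
sigma = 83.1 MPa

83.1


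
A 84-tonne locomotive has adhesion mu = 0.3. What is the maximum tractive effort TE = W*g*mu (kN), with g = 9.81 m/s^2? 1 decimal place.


TE_max = W * g * mu
TE_max = 84 * 9.81 * 0.3
TE_max = 824.04 * 0.3
TE_max = 247.2 kN

247.2


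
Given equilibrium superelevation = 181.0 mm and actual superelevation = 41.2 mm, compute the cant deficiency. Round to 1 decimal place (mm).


Cant deficiency = equilibrium cant - actual cant
CD = 181.0 - 41.2
CD = 139.8 mm

139.8


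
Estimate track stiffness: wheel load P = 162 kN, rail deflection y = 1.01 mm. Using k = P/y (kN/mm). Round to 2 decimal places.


Track stiffness k = P / y
k = 162 / 1.01
k = 160.40 kN/mm

160.40


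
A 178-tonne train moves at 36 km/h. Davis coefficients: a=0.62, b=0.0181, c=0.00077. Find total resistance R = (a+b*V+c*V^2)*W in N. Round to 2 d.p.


b*V = 0.0181 * 36 = 0.6516
c*V^2 = 0.00077 * 1296 = 0.99792
R_per_t = 0.62 + 0.6516 + 0.99792 = 2.26952 N/t
R_total = 2.26952 * 178 = 403.97 N

403.97


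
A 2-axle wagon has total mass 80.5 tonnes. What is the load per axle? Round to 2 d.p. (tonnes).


Load per axle = total weight / number of axles
Load = 80.5 / 2
Load = 40.25 tonnes

40.25


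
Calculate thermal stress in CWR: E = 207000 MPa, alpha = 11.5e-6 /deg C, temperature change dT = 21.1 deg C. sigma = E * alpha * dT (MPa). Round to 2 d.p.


sigma = E * alpha * dT
sigma = 207000 * 11.5e-6 * 21.1
sigma = 2.3805 * 21.1
sigma = 50.23 MPa

50.23


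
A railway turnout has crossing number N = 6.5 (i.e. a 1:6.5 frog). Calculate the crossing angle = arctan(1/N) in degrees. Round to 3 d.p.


1/N = 1/6.5 = 0.153846
angle = arctan(0.153846) = 0.152649 rad
angle = 0.152649 * 180/pi = 8.746 degrees

8.746


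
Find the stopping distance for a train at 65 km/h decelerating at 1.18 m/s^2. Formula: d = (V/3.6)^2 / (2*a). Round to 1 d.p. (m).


Convert speed: V = 65 / 3.6 = 18.0556 m/s
V^2 = 326.0031
d = 326.0031 / (2 * 1.18)
d = 326.0031 / 2.36
d = 138.1 m

138.1


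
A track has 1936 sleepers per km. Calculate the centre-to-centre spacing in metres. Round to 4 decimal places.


Spacing = 1000 m / number of sleepers
Spacing = 1000 / 1936
Spacing = 0.5165 m

0.5165


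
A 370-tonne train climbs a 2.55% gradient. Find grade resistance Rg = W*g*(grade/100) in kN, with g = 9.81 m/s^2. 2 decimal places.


Rg = W * 9.81 * grade / 100
Rg = 370 * 9.81 * 2.55 / 100
Rg = 3629.7 * 0.0255
Rg = 92.56 kN

92.56


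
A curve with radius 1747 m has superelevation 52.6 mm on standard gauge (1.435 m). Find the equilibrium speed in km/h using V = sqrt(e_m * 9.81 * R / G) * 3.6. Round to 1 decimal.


Convert cant: e = 52.6 mm = 0.0526 m
V_ms = sqrt(0.0526 * 9.81 * 1747 / 1.435)
V_ms = sqrt(628.196852) = 25.0639 m/s
V = 25.0639 * 3.6 = 90.2 km/h

90.2


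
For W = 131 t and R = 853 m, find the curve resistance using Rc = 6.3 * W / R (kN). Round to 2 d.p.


Rc = 6.3 * W / R
Rc = 6.3 * 131 / 853
Rc = 825.3 / 853
Rc = 0.97 kN

0.97


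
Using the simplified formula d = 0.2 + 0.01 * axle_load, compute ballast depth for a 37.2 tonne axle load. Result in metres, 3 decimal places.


d = 0.2 + 0.01 * 37.2
d = 0.2 + 0.372
d = 0.572 m

0.572


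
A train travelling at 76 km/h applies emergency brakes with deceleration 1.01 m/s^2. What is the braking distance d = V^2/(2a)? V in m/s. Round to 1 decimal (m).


Convert speed: V = 76 / 3.6 = 21.1111 m/s
V^2 = 445.679
d = 445.679 / (2 * 1.01)
d = 445.679 / 2.02
d = 220.6 m

220.6


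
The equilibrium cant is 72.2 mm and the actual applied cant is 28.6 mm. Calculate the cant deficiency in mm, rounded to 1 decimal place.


Cant deficiency = equilibrium cant - actual cant
CD = 72.2 - 28.6
CD = 43.6 mm

43.6


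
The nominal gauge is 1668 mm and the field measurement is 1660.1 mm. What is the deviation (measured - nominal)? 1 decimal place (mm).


Deviation = measured - nominal
Deviation = 1660.1 - 1668
Deviation = -7.9 mm

-7.9


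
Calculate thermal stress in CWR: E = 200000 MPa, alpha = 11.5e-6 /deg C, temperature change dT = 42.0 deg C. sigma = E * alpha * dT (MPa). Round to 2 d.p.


sigma = E * alpha * dT
sigma = 200000 * 11.5e-6 * 42.0
sigma = 2.3 * 42.0
sigma = 96.60 MPa

96.60


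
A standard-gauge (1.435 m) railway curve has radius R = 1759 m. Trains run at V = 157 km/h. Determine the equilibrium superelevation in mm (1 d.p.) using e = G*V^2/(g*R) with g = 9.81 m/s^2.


Convert speed: V = 157 / 3.6 = 43.6111 m/s
Apply formula: e = 1.435 * 43.6111^2 / (9.81 * 1759)
e = 1.435 * 1901.929 / 17255.79
e = 0.158165 m = 158.2 mm

158.2


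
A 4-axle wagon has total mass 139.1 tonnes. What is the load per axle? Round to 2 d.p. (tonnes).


Load per axle = total weight / number of axles
Load = 139.1 / 4
Load = 34.78 tonnes

34.78


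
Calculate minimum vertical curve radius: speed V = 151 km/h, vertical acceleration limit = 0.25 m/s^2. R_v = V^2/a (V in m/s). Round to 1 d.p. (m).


Convert speed: V = 151 / 3.6 = 41.9444 m/s
V^2 = 1759.3364 m^2/s^2
R_v = 1759.3364 / 0.25
R_v = 7037.3 m

7037.3


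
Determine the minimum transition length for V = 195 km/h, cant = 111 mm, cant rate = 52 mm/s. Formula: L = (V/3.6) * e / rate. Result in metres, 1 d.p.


Convert speed: V = 195 / 3.6 = 54.1667 m/s
L = 54.1667 * 111 / 52
L = 6012.5 / 52
L = 115.6 m

115.6


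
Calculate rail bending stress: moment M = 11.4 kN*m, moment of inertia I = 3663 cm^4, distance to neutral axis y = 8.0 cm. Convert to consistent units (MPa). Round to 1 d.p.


Convert units:
M = 11.4 kN*m = 11400000 N*mm
y = 8.0 cm = 80 mm
I = 3663 cm^4 = 36630000 mm^4
sigma = 11400000 * 80 / 36630000
sigma = 24.9 MPa

24.9


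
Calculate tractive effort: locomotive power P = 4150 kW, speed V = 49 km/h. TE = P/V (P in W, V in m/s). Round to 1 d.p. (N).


Convert: P = 4150 kW = 4150000 W
V = 49 / 3.6 = 13.6111 m/s
TE = 4150000 / 13.6111
TE = 304898.0 N

304898.0


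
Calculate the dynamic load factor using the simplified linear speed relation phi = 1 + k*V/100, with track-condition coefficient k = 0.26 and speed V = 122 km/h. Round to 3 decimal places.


phi = 1 + k * V / 100
phi = 1 + 0.26 * 122 / 100
phi = 1 + 0.3172
phi = 1.317

1.317


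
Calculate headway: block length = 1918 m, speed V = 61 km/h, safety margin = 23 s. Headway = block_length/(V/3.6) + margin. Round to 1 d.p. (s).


V = 61 / 3.6 = 16.9444 m/s
Block traversal time = 1918 / 16.9444 = 113.1934 s
Headway = 113.1934 + 23
Headway = 136.2 s

136.2


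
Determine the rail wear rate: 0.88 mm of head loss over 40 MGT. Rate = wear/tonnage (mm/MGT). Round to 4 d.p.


Wear rate = total wear / cumulative tonnage
Rate = 0.88 / 40
Rate = 0.0220 mm/MGT

0.0220


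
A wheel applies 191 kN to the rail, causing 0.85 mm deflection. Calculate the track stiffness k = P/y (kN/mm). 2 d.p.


Track stiffness k = P / y
k = 191 / 0.85
k = 224.71 kN/mm

224.71


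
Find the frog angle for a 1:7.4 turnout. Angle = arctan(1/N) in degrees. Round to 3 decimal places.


1/N = 1/7.4 = 0.135135
angle = arctan(0.135135) = 0.134321 rad
angle = 0.134321 * 180/pi = 7.696 degrees

7.696


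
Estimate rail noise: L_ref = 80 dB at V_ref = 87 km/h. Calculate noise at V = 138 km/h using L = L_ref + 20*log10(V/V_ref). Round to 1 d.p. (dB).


V/V_ref = 138 / 87 = 1.586207
log10(1.586207) = 0.20036
20 * 0.20036 = 4.0072
L = 80 + 4.0072 = 84.0 dB

84.0


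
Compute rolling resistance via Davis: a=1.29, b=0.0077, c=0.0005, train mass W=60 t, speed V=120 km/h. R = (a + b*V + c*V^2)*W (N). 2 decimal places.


b*V = 0.0077 * 120 = 0.924
c*V^2 = 0.0005 * 14400 = 7.2
R_per_t = 1.29 + 0.924 + 7.2 = 9.414 N/t
R_total = 9.414 * 60 = 564.84 N

564.84


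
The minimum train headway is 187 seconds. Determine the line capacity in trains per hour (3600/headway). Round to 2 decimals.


Capacity = 3600 / headway
Capacity = 3600 / 187
Capacity = 19.25 trains/hour

19.25


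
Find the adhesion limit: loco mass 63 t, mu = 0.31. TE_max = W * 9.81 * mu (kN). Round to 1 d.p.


TE_max = W * g * mu
TE_max = 63 * 9.81 * 0.31
TE_max = 618.03 * 0.31
TE_max = 191.6 kN

191.6


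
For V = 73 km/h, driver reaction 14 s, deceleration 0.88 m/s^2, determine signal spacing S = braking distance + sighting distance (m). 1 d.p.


V = 73 / 3.6 = 20.2778 m/s
Braking distance = 20.2778^2 / (2*0.88) = 233.6297 m
Sighting distance = 20.2778 * 14 = 283.8889 m
S = 233.6297 + 283.8889 = 517.5 m

517.5


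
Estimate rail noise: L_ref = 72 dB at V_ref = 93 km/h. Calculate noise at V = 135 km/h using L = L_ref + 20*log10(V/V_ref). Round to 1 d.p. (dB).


V/V_ref = 135 / 93 = 1.451613
log10(1.451613) = 0.161851
20 * 0.161851 = 3.237
L = 72 + 3.237 = 75.2 dB

75.2


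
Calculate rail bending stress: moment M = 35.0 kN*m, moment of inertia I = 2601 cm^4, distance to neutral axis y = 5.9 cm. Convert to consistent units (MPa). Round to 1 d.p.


Convert units:
M = 35.0 kN*m = 35000000 N*mm
y = 5.9 cm = 59 mm
I = 2601 cm^4 = 26010000 mm^4
sigma = 35000000 * 59 / 26010000
sigma = 79.4 MPa

79.4


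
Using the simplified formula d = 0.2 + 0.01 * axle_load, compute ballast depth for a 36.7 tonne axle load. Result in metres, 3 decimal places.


d = 0.2 + 0.01 * 36.7
d = 0.2 + 0.367
d = 0.567 m

0.567


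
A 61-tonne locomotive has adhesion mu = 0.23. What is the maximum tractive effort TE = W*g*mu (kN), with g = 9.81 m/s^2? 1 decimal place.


TE_max = W * g * mu
TE_max = 61 * 9.81 * 0.23
TE_max = 598.41 * 0.23
TE_max = 137.6 kN

137.6


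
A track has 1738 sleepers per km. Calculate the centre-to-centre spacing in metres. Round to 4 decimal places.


Spacing = 1000 m / number of sleepers
Spacing = 1000 / 1738
Spacing = 0.5754 m

0.5754


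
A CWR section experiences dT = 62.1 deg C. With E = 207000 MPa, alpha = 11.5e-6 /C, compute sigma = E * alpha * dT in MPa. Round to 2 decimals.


sigma = E * alpha * dT
sigma = 207000 * 11.5e-6 * 62.1
sigma = 2.3805 * 62.1
sigma = 147.83 MPa

147.83


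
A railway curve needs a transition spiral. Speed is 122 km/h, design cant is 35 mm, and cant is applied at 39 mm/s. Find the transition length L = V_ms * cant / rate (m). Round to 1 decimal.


Convert speed: V = 122 / 3.6 = 33.8889 m/s
L = 33.8889 * 35 / 39
L = 1186.1111 / 39
L = 30.4 m

30.4


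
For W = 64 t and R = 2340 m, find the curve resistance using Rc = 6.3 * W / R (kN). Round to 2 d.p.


Rc = 6.3 * W / R
Rc = 6.3 * 64 / 2340
Rc = 403.2 / 2340
Rc = 0.17 kN

0.17


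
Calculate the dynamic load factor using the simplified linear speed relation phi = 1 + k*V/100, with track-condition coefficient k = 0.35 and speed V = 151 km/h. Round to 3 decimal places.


phi = 1 + k * V / 100
phi = 1 + 0.35 * 151 / 100
phi = 1 + 0.5285
phi = 1.529

1.529


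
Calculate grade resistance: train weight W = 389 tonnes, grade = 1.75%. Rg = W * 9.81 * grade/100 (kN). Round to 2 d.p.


Rg = W * 9.81 * grade / 100
Rg = 389 * 9.81 * 1.75 / 100
Rg = 3816.09 * 0.0175
Rg = 66.78 kN

66.78


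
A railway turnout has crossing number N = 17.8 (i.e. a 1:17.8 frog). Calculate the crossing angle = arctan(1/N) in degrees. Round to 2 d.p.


1/N = 1/17.8 = 0.05618
angle = arctan(0.05618) = 0.056121 rad
angle = 0.056121 * 180/pi = 3.22 degrees

3.22


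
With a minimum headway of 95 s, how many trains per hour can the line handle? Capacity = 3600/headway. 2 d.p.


Capacity = 3600 / headway
Capacity = 3600 / 95
Capacity = 37.89 trains/hour

37.89


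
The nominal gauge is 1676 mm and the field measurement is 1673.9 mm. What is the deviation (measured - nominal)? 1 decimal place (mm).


Deviation = measured - nominal
Deviation = 1673.9 - 1676
Deviation = -2.1 mm

-2.1


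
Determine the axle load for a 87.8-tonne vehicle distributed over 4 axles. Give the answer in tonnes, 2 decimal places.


Load per axle = total weight / number of axles
Load = 87.8 / 4
Load = 21.95 tonnes

21.95


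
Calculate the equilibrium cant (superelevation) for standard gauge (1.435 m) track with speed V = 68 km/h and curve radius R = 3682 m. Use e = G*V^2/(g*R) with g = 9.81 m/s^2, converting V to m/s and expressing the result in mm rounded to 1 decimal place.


Convert speed: V = 68 / 3.6 = 18.8889 m/s
Apply formula: e = 1.435 * 18.8889^2 / (9.81 * 3682)
e = 1.435 * 356.7901 / 36120.42
e = 0.014175 m = 14.2 mm

14.2


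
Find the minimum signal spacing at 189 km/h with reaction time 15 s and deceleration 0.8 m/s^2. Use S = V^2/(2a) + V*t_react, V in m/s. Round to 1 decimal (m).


V = 189 / 3.6 = 52.5 m/s
Braking distance = 52.5^2 / (2*0.8) = 1722.6562 m
Sighting distance = 52.5 * 15 = 787.5 m
S = 1722.6562 + 787.5 = 2510.2 m

2510.2


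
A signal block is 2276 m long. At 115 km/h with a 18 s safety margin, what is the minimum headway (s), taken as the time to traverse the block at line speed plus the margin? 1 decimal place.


V = 115 / 3.6 = 31.9444 m/s
Block traversal time = 2276 / 31.9444 = 71.2487 s
Headway = 71.2487 + 18
Headway = 89.2 s

89.2


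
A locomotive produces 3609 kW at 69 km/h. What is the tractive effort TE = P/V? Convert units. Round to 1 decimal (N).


Convert: P = 3609 kW = 3609000 W
V = 69 / 3.6 = 19.1667 m/s
TE = 3609000 / 19.1667
TE = 188295.7 N

188295.7


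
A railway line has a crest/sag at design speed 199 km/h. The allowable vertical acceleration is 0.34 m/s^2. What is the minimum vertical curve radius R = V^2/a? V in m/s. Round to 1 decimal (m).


Convert speed: V = 199 / 3.6 = 55.2778 m/s
V^2 = 3055.6327 m^2/s^2
R_v = 3055.6327 / 0.34
R_v = 8987.2 m

8987.2


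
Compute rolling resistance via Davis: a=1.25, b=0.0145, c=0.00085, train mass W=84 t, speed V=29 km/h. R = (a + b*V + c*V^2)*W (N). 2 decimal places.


b*V = 0.0145 * 29 = 0.4205
c*V^2 = 0.00085 * 841 = 0.71485
R_per_t = 1.25 + 0.4205 + 0.71485 = 2.38535 N/t
R_total = 2.38535 * 84 = 200.37 N

200.37


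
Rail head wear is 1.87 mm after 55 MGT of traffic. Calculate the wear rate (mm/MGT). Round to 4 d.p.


Wear rate = total wear / cumulative tonnage
Rate = 1.87 / 55
Rate = 0.0340 mm/MGT

0.0340


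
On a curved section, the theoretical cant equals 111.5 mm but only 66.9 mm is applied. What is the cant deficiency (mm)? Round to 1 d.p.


Cant deficiency = equilibrium cant - actual cant
CD = 111.5 - 66.9
CD = 44.6 mm

44.6


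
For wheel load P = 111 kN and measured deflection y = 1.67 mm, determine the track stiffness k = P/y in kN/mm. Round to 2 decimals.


Track stiffness k = P / y
k = 111 / 1.67
k = 66.47 kN/mm

66.47


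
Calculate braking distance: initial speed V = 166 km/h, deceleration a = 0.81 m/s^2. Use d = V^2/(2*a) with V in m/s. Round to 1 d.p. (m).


Convert speed: V = 166 / 3.6 = 46.1111 m/s
V^2 = 2126.2346
d = 2126.2346 / (2 * 0.81)
d = 2126.2346 / 1.62
d = 1312.5 m

1312.5
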